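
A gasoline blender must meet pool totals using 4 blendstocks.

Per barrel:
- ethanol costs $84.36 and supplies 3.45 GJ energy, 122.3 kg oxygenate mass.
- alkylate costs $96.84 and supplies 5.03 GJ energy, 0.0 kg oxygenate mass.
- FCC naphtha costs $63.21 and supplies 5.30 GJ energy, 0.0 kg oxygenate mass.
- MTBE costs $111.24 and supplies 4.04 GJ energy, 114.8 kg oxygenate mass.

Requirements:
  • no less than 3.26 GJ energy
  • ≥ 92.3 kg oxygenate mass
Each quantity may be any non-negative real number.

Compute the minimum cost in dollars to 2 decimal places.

$71.49

Treat it as an LP. Let x1 = barrels of ethanol, x2 = barrels of alkylate, x3 = barrels of FCC naphtha, x4 = barrels of MTBE.
Minimise 84.36x1 + 96.84x2 + 63.21x3 + 111.24x4 with:
  3.45x1 + 5.03x2 + 5.3x3 + 4.04x4 ≥ 3.26   (energy)
  122.3x1 + 114.8x4 ≥ 92.3   (oxygenate mass)
  x1, x2, x3, x4 ≥ 0.
At the optimum only ethanol, FCC naphtha are positive (alkylate, MTBE = 0). The energy and oxygenate mass requirements are met with equality.
So ethanol = 0.7547 barrels, FCC naphtha = 0.1238 barrels.
Cost = 84.36·0.7547 + 63.21·0.1238 = 71.4919.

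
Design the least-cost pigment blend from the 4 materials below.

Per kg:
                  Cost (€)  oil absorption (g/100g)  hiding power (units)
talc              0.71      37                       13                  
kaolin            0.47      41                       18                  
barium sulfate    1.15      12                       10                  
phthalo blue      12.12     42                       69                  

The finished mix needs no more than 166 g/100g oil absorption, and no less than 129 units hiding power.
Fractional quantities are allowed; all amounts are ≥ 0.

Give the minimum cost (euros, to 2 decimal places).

€13.91

Set it up as a linear program. Let x1 = kg of talc, x2 = kg of kaolin, x3 = kg of barium sulfate, x4 = kg of phthalo blue.
min 0.71x1 + 0.47x2 + 1.15x3 + 12.12x4 subject to:
  37x1 + 41x2 + 12x3 + 42x4 ≤ 166   (oil absorption)
  13x1 + 18x2 + 10x3 + 69x4 ≥ 129   (hiding power)
  x1, x2, x3, x4 ≥ 0.
The cheapest feasible vertex uses only kaolin, barium sulfate; talc, phthalo blue are not used. There the oil absorption and hiding power constraints are tight.
Solving gives x2 = 0.5773, x3 = 11.86.
Cost = 0.47·0.5773 + 1.15·11.86 = 13.9103.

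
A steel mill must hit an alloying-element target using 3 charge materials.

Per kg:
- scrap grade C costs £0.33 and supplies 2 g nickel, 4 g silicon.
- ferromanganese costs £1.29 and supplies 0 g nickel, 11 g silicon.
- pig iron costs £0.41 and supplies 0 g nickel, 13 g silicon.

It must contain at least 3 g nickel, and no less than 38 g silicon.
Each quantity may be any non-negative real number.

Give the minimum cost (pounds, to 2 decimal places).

£1.50

Let x1 = kg of scrap grade C, x2 = kg of ferromanganese, x3 = kg of pig iron.
min 0.33x1 + 1.29x2 + 0.41x3 subject to:
  2x1 ≥ 3   (nickel)
  4x1 + 11x2 + 13x3 ≥ 38   (silicon)
  x1, x2, x3 ≥ 0.
The minimum-cost mix takes nothing from ferromanganese — only scrap grade C, pig iron. Binding constraints: nickel and silicon.
That vertex is x1 = 1.5, x3 = 2.462.
Hence cost = 0.33·1.5 + 0.41·2.462 = £1.5044.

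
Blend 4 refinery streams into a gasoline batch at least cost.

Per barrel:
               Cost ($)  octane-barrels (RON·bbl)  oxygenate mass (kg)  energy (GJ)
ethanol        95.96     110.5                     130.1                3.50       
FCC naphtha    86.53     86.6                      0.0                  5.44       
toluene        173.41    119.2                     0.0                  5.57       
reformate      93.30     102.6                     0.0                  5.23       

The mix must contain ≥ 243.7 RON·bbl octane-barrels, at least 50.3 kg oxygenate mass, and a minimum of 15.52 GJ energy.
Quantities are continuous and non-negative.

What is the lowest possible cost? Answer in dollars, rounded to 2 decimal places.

$262.44

Set it up as a linear program. Let x1 = barrels of ethanol, x2 = barrels of FCC naphtha, x3 = barrels of toluene, x4 = barrels of reformate.
Minimize 95.96x1 + 86.53x2 + 173.41x3 + 93.3x4 subject to:
  110.5x1 + 86.6x2 + 119.2x3 + 102.6x4 ≥ 243.7   (octane-barrels)
  130.1x1 ≥ 50.3   (oxygenate mass)
  3.5x1 + 5.44x2 + 5.57x3 + 5.23x4 ≥ 15.52   (energy)
  x1, x2, x3, x4 ≥ 0.
The cheapest feasible vertex uses only ethanol, FCC naphtha; toluene, reformate are not used. Binding constraints: oxygenate mass and energy.
Solving gives x1 = 0.38663, x2 = 2.6042.
Hence cost = 95.96·0.38663 + 86.53·2.6042 = $262.4424.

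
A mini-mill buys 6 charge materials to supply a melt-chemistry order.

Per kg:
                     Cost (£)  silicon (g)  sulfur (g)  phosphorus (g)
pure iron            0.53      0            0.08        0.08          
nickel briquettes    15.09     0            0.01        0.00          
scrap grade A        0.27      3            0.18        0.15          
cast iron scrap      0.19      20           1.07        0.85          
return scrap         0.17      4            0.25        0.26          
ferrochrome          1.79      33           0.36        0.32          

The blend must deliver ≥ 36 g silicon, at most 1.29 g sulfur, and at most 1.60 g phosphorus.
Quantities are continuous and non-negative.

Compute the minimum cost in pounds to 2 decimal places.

£1.01

Let x1 = kg of pure iron, x2 = kg of nickel briquettes, x3 = kg of scrap grade A, x4 = kg of cast iron scrap, x5 = kg of return scrap, x6 = kg of ferrochrome.
Minimize 0.53x1 + 15.09x2 + 0.27x3 + 0.19x4 + 0.17x5 + 1.79x6 subject to:
  3x3 + 20x4 + 4x5 + 33x6 ≥ 36   (silicon)
  0.08x1 + 0.01x2 + 0.18x3 + 1.07x4 + 0.25x5 + 0.36x6 ≤ 1.29   (sulfur)
  0.08x1 + 0.15x3 + 0.85x4 + 0.26x5 + 0.32x6 ≤ 1.6   (phosphorus)
  x1, x2, x3, x4, x5, x6 ≥ 0.
The minimum-cost mix takes nothing from pure iron, nickel briquettes, scrap grade A, return scrap — only cast iron scrap, ferrochrome. The silicon and sulfur requirements are met with equality.
Solving gives x4 = 1.053, x6 = 0.4525.
Objective = 0.19·1.053 + 1.79·0.4525 = 1.0100.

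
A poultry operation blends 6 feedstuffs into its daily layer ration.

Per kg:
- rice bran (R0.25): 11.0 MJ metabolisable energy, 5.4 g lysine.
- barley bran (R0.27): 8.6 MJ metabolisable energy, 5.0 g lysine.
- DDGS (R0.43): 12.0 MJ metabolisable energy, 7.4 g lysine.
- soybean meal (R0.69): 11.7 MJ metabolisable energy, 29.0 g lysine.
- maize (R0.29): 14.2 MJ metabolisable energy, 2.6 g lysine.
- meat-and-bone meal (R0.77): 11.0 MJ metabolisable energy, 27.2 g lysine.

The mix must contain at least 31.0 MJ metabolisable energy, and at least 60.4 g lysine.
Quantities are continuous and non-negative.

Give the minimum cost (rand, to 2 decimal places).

R1.53

Treat it as an LP. Let x1 = kg of rice bran, x2 = kg of barley bran, x3 = kg of DDGS, x4 = kg of soybean meal, x5 = kg of maize, x6 = kg of meat-and-bone meal.
Minimize 0.25x1 + 0.27x2 + 0.43x3 + 0.69x4 + 0.29x5 + 0.77x6 s.t.:
  11x1 + 8.6x2 + 12x3 + 11.7x4 + 14.2x5 + 11x6 ≥ 31   (metabolisable energy)
  5.4x1 + 5x2 + 7.4x3 + 29x4 + 2.6x5 + 27.2x6 ≥ 60.4   (lysine)
  x1, x2, x3, x4, x5, x6 ≥ 0.
The cheapest feasible vertex uses only rice bran, soybean meal; barley bran, DDGS, maize, meat-and-bone meal are not used. The metabolisable energy and lysine requirements are met with equality.
Optimal quantities: rice bran = 0.7518 kg, soybean meal = 1.943 kg.
Total cost: 0.25·0.7518 + 0.69·1.943 = 1.5286.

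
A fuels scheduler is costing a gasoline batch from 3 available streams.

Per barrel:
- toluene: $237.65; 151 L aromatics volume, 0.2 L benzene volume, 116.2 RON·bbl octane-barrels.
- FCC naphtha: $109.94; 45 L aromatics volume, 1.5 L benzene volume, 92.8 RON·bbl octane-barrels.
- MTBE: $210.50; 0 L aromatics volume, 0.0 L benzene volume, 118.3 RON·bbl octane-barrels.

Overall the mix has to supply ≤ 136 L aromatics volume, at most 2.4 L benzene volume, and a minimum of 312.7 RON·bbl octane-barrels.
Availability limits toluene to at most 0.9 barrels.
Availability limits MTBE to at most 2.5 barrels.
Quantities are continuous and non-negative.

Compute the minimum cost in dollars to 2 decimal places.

Set it up as a linear program. Let x1 = barrels of toluene, x2 = barrels of FCC naphtha, x3 = barrels of MTBE.
Minimize 237.65x1 + 109.94x2 + 210.5x3 subject to:
  151x1 + 45x2 ≤ 136   (aromatics volume)
  0.2x1 + 1.5x2 ≤ 2.4   (benzene volume)
  116.2x1 + 92.8x2 + 118.3x3 ≥ 312.7   (octane-barrels)
  x1 ≤ 0.9
  x3 ≤ 2.5
  x1, x2, x3 ≥ 0.
The minimum-cost mix takes nothing from toluene — only FCC naphtha, MTBE. There the benzene volume and octane-barrels constraints are tight.
Optimal quantities: FCC naphtha = 1.6 barrels, MTBE = 1.38817 barrels.
Cost = 109.94·1.6 + 210.5·1.38817 = 468.1138.

$468.11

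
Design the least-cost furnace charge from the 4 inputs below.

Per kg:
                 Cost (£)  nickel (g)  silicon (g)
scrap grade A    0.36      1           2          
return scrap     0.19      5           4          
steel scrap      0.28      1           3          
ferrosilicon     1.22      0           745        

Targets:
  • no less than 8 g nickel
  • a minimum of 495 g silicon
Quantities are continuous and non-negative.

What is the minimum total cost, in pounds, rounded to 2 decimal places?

£1.10

Treat it as an LP. Let x1 = kg of scrap grade A, x2 = kg of return scrap, x3 = kg of steel scrap, x4 = kg of ferrosilicon.
min 0.36x1 + 0.19x2 + 0.28x3 + 1.22x4 with:
  1x1 + 5x2 + 1x3 ≥ 8   (nickel)
  2x1 + 4x2 + 3x3 + 745x4 ≥ 495   (silicon)
  x1, x2, x3, x4 ≥ 0.
The cheapest feasible vertex uses only return scrap, ferrosilicon; scrap grade A, steel scrap are not used. There the nickel and silicon constraints are tight.
That vertex is x2 = 1.6, x4 = 0.6558.
Objective = 0.19·1.6 + 1.22·0.6558 = 1.1041.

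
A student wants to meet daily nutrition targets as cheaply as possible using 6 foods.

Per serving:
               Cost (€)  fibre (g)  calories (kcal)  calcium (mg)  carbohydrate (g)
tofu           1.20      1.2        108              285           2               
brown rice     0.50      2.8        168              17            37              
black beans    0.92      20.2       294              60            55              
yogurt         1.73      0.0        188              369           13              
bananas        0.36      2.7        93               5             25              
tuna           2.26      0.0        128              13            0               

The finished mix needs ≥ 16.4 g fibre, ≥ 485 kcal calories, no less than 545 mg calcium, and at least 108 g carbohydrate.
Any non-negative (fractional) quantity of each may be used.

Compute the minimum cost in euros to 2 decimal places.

This is a linear program. Let x1 = servings of tofu, x2 = servings of brown rice, x3 = servings of black beans, x4 = servings of yogurt, x5 = servings of bananas, x6 = servings of tuna.
Minimize 1.2x1 + 0.5x2 + 0.92x3 + 1.73x4 + 0.36x5 + 2.26x6 subject to:
  1.2x1 + 2.8x2 + 20.2x3 + 2.7x5 ≥ 16.4   (fibre)
  108x1 + 168x2 + 294x3 + 188x4 + 93x5 + 128x6 ≥ 485   (calories)
  285x1 + 17x2 + 60x3 + 369x4 + 5x5 + 13x6 ≥ 545   (calcium)
  2x1 + 37x2 + 55x3 + 13x4 + 25x5 ≥ 108   (carbohydrate)
  x1, x2, x3, x4, x5, x6 ≥ 0.
The optimal basis is {tofu, brown rice, black beans}; yogurt, bananas, tuna drop out. The fibre, calcium, carbohydrate requirements are met with equality.
Optimal quantities: tofu = 1.695 servings, brown rice = 2.229 servings, black beans = 0.4022 servings.
Objective = 1.2·1.695 + 0.5·2.229 + 0.92·0.4022 = 3.5185.

€3.52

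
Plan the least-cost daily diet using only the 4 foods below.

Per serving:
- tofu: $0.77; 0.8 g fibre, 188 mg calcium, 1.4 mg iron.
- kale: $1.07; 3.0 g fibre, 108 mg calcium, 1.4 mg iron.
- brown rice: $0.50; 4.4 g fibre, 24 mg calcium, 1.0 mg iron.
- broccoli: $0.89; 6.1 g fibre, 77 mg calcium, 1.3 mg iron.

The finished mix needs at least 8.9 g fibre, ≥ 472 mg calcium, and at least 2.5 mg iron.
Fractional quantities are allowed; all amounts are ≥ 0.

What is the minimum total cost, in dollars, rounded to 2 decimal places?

Let x1 = servings of tofu, x2 = servings of kale, x3 = servings of brown rice, x4 = servings of broccoli.
Minimize 0.77x1 + 1.07x2 + 0.5x3 + 0.89x4 s.t.:
  0.8x1 + 3x2 + 4.4x3 + 6.1x4 ≥ 8.9   (fibre)
  188x1 + 108x2 + 24x3 + 77x4 ≥ 472   (calcium)
  1.4x1 + 1.4x2 + 1x3 + 1.3x4 ≥ 2.5   (iron)
  x1, x2, x3, x4 ≥ 0.
The optimal basis is {tofu, brown rice}; kale, broccoli drop out. The fibre and calcium requirements are met with equality.
Solving gives x1 = 2.306, x3 = 1.603.
Cost = 0.77·2.306 + 0.5·1.603 = 2.5771.

$2.58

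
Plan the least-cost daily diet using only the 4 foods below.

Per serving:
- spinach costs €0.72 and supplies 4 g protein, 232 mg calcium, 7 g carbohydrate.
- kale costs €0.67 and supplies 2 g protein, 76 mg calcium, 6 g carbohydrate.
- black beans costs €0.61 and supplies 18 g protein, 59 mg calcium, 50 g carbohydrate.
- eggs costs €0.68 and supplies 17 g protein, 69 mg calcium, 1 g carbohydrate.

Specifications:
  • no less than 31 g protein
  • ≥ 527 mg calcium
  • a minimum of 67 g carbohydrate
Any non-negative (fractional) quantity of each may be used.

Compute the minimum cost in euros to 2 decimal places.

Set it up as a linear program. Let x1 = servings of spinach, x2 = servings of kale, x3 = servings of black beans, x4 = servings of eggs.
Minimize 0.72x1 + 0.67x2 + 0.61x3 + 0.68x4 s.t.:
  4x1 + 2x2 + 18x3 + 17x4 ≥ 31   (protein)
  232x1 + 76x2 + 59x3 + 69x4 ≥ 527   (calcium)
  7x1 + 6x2 + 50x3 + 1x4 ≥ 67   (carbohydrate)
  x1, x2, x3, x4 ≥ 0.
The cheapest feasible vertex uses only spinach, black beans; kale, eggs are not used. The protein and calcium requirements are met with equality.
So spinach = 1.943 servings, black beans = 1.29 servings.
Hence cost = 0.72·1.943 + 0.61·1.29 = €2.1859.

€2.19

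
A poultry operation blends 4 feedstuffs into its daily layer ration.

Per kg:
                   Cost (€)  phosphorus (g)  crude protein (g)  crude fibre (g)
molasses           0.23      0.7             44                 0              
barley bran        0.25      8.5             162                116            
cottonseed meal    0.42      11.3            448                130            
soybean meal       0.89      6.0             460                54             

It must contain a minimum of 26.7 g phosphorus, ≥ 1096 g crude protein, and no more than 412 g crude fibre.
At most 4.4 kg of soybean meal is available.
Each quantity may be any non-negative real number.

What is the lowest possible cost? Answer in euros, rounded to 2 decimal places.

€1.03

Let x1 = kg of molasses, x2 = kg of barley bran, x3 = kg of cottonseed meal, x4 = kg of soybean meal.
min 0.23x1 + 0.25x2 + 0.42x3 + 0.89x4 s.t.:
  0.7x1 + 8.5x2 + 11.3x3 + 6x4 ≥ 26.7   (phosphorus)
  44x1 + 162x2 + 448x3 + 460x4 ≥ 1096   (crude protein)
  116x2 + 130x3 + 54x4 ≤ 412   (crude fibre)
  x4 ≤ 4.4
  x1, x2, x3, x4 ≥ 0.
At the optimum only cottonseed meal is positive (molasses, barley bran, soybean meal = 0). The crude protein requirement is met with equality.
So cottonseed meal = 2.446 kg.
Hence cost = 0.42·2.446 = €1.0273.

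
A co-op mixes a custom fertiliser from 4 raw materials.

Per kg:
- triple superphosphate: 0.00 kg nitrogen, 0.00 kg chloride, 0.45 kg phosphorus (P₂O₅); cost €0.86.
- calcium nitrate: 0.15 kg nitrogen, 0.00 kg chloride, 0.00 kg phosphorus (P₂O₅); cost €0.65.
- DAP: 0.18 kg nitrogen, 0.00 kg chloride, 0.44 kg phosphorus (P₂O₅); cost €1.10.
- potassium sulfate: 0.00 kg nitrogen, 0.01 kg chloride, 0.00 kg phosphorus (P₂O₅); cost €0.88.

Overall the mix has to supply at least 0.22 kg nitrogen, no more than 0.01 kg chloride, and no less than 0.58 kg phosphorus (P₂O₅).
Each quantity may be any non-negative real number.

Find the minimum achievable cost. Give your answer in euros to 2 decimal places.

€1.43

Let x1 = kg of triple superphosphate, x2 = kg of calcium nitrate, x3 = kg of DAP, x4 = kg of potassium sulfate.
Minimise 0.86x1 + 0.65x2 + 1.1x3 + 0.88x4 s.t.:
  0.15x2 + 0.18x3 ≥ 0.22   (nitrogen)
  0.01x4 ≤ 0.01   (chloride)
  0.45x1 + 0.44x3 ≥ 0.58   (phosphorus (P₂O₅))
  x1, x2, x3, x4 ≥ 0.
The minimum-cost mix takes nothing from calcium nitrate, potassium sulfate — only triple superphosphate, DAP. There the nitrogen and phosphorus (P₂O₅) constraints are tight.
Solving gives x1 = 0.093827, x3 = 1.2222.
Objective = 0.86·0.093827 + 1.1·1.2222 = 1.4251.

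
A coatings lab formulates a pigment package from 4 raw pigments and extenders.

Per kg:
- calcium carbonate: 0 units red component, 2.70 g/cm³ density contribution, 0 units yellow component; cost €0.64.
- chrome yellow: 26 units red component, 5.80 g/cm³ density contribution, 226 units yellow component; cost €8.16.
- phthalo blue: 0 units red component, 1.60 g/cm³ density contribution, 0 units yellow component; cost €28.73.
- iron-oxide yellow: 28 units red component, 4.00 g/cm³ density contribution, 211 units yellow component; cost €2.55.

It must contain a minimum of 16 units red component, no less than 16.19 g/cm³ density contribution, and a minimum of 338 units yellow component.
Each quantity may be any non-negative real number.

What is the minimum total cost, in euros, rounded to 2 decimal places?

Let x1 = kg of calcium carbonate, x2 = kg of chrome yellow, x3 = kg of phthalo blue, x4 = kg of iron-oxide yellow.
Minimize 0.64x1 + 8.16x2 + 28.73x3 + 2.55x4 s.t.:
  26x2 + 28x4 ≥ 16   (red component)
  2.7x1 + 5.8x2 + 1.6x3 + 4x4 ≥ 16.19   (density contribution)
  226x2 + 211x4 ≥ 338   (yellow component)
  x1, x2, x3, x4 ≥ 0.
The optimal basis is {calcium carbonate, iron-oxide yellow}; chrome yellow, phthalo blue drop out. Binding constraints: density contribution and yellow component.
So calcium carbonate = 3.623 kg, iron-oxide yellow = 1.602 kg.
Cost = 0.64·3.623 + 2.55·1.602 = 6.4038.

€6.40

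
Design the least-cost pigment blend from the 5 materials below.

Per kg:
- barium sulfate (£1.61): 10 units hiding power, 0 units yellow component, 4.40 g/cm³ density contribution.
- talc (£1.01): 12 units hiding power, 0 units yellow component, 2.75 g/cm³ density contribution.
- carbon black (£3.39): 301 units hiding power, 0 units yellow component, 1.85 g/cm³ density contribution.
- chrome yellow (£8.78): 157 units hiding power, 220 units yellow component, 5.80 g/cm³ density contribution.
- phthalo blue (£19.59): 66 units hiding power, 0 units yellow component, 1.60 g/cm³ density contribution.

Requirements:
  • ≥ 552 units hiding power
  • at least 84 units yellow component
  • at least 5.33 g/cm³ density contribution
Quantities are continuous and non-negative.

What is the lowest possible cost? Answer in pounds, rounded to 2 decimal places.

Let x1 = kg of barium sulfate, x2 = kg of talc, x3 = kg of carbon black, x4 = kg of chrome yellow, x5 = kg of phthalo blue.
Minimize 1.61x1 + 1.01x2 + 3.39x3 + 8.78x4 + 19.59x5 s.t.:
  10x1 + 12x2 + 301x3 + 157x4 + 66x5 ≥ 552   (hiding power)
  220x4 ≥ 84   (yellow component)
  4.4x1 + 2.75x2 + 1.85x3 + 5.8x4 + 1.6x5 ≥ 5.33   (density contribution)
  x1, x2, x3, x4, x5 ≥ 0.
At the optimum only talc, carbon black, chrome yellow are positive (barium sulfate, phthalo blue = 0). There the hiding power, yellow component, density contribution constraints are tight.
Solving gives x2 = 0.03408, x3 = 1.633, x4 = 0.3818.
Cost = 1.01·0.03408 + 3.39·1.633 + 8.78·0.3818 = 8.9225.

£8.92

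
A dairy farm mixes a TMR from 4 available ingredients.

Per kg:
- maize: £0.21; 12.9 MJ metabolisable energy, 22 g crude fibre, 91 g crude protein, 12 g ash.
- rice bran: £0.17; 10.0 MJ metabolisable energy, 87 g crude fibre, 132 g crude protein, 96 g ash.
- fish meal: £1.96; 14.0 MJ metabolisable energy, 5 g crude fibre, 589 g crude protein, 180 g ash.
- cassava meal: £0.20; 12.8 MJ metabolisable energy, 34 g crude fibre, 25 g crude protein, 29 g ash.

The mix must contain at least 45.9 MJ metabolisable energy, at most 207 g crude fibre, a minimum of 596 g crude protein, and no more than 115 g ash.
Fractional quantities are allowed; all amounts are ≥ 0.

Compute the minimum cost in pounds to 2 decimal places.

This is a linear program. Let x1 = kg of maize, x2 = kg of rice bran, x3 = kg of fish meal, x4 = kg of cassava meal.
min 0.21x1 + 0.17x2 + 1.96x3 + 0.2x4 subject to:
  12.9x1 + 10x2 + 14x3 + 12.8x4 ≥ 45.9   (metabolisable energy)
  22x1 + 87x2 + 5x3 + 34x4 ≤ 207   (crude fibre)
  91x1 + 132x2 + 589x3 + 25x4 ≥ 596   (crude protein)
  12x1 + 96x2 + 180x3 + 29x4 ≤ 115   (ash)
  x1, x2, x3, x4 ≥ 0.
The minimum-cost mix takes nothing from fish meal, cassava meal — only maize, rice bran. There the crude protein and ash constraints are tight.
That vertex is x1 = 5.878, x2 = 0.4632.
Total cost: 0.21·5.878 + 0.17·0.4632 = 1.3131.

£1.31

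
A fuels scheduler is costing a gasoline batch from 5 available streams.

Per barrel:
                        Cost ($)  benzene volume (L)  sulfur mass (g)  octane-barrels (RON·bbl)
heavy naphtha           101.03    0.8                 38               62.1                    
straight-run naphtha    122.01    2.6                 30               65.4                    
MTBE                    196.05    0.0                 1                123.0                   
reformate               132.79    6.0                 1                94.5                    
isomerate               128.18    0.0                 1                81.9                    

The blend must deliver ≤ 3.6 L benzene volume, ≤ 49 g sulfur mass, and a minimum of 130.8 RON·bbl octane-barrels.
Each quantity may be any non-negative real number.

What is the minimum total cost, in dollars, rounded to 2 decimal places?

$195.65

Let x1 = barrels of heavy naphtha, x2 = barrels of straight-run naphtha, x3 = barrels of MTBE, x4 = barrels of reformate, x5 = barrels of isomerate.
Minimize 101.03x1 + 122.01x2 + 196.05x3 + 132.79x4 + 128.18x5 s.t.:
  0.8x1 + 2.6x2 + 6x4 ≤ 3.6   (benzene volume)
  38x1 + 30x2 + 1x3 + 1x4 + 1x5 ≤ 49   (sulfur mass)
  62.1x1 + 65.4x2 + 123x3 + 94.5x4 + 81.9x5 ≥ 130.8   (octane-barrels)
  x1, x2, x3, x4, x5 ≥ 0.
At the optimum only reformate, isomerate are positive (heavy naphtha, straight-run naphtha, MTBE = 0). The benzene volume and octane-barrels requirements are met with equality.
So reformate = 0.6 barrels, isomerate = 0.9048 barrels.
Objective = 132.79·0.6 + 128.18·0.9048 = 195.6513.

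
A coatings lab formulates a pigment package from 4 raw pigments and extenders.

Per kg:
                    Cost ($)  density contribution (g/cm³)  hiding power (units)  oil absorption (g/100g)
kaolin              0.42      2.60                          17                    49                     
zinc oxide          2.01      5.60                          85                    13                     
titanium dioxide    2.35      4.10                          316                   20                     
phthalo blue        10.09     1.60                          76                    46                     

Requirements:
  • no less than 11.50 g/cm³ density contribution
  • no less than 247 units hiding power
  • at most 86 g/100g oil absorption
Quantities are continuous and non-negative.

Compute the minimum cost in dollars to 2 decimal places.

Set it up as a linear program. Let x1 = kg of kaolin, x2 = kg of zinc oxide, x3 = kg of titanium dioxide, x4 = kg of phthalo blue.
min 0.42x1 + 2.01x2 + 2.35x3 + 10.09x4 s.t.:
  2.6x1 + 5.6x2 + 4.1x3 + 1.6x4 ≥ 11.5   (density contribution)
  17x1 + 85x2 + 316x3 + 76x4 ≥ 247   (hiding power)
  49x1 + 13x2 + 20x3 + 46x4 ≤ 86   (oil absorption)
  x1, x2, x3, x4 ≥ 0.
The minimum-cost mix takes nothing from phthalo blue — only kaolin, zinc oxide, titanium dioxide. Binding constraints: density contribution, hiding power, oil absorption.
So kaolin = 1.283 kg, zinc oxide = 1.166 kg, titanium dioxide = 0.3991 kg.
Objective = 0.42·1.283 + 2.01·1.166 + 2.35·0.3991 = 3.8204.

$3.82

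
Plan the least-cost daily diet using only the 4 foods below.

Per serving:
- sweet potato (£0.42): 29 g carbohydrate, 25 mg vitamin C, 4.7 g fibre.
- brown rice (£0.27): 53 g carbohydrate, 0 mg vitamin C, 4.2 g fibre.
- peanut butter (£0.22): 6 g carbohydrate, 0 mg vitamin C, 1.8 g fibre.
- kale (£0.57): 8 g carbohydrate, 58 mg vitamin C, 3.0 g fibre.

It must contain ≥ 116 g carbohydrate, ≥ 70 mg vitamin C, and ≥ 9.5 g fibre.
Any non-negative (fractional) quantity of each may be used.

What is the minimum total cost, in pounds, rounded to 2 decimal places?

£1.23

Set it up as a linear program. Let x1 = servings of sweet potato, x2 = servings of brown rice, x3 = servings of peanut butter, x4 = servings of kale.
min 0.42x1 + 0.27x2 + 0.22x3 + 0.57x4 with:
  29x1 + 53x2 + 6x3 + 8x4 ≥ 116   (carbohydrate)
  25x1 + 58x4 ≥ 70   (vitamin C)
  4.7x1 + 4.2x2 + 1.8x3 + 3x4 ≥ 9.5   (fibre)
  x1, x2, x3, x4 ≥ 0.
At the optimum only brown rice, kale are positive (sweet potato, peanut butter = 0). Binding constraints: carbohydrate and vitamin C.
Solving gives x2 = 2.007, x4 = 1.207.
Cost = 0.27·2.007 + 0.57·1.207 = 1.2299.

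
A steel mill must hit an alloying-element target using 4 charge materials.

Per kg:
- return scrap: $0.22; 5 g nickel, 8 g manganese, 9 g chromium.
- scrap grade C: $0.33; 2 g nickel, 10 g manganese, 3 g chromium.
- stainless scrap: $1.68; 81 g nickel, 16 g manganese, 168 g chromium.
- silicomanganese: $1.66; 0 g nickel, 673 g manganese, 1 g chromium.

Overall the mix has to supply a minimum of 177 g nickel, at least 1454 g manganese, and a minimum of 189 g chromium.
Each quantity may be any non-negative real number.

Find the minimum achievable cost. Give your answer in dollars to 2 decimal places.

$7.17

Set it up as a linear program. Let x1 = kg of return scrap, x2 = kg of scrap grade C, x3 = kg of stainless scrap, x4 = kg of silicomanganese.
Minimize 0.22x1 + 0.33x2 + 1.68x3 + 1.66x4 with:
  5x1 + 2x2 + 81x3 ≥ 177   (nickel)
  8x1 + 10x2 + 16x3 + 673x4 ≥ 1454   (manganese)
  9x1 + 3x2 + 168x3 + 1x4 ≥ 189   (chromium)
  x1, x2, x3, x4 ≥ 0.
The cheapest feasible vertex uses only stainless scrap, silicomanganese; return scrap, scrap grade C are not used. The nickel and manganese requirements are met with equality.
Optimal quantities: stainless scrap = 2.185 kg, silicomanganese = 2.109 kg.
Total cost: 1.68·2.185 + 1.66·2.109 = 7.1717.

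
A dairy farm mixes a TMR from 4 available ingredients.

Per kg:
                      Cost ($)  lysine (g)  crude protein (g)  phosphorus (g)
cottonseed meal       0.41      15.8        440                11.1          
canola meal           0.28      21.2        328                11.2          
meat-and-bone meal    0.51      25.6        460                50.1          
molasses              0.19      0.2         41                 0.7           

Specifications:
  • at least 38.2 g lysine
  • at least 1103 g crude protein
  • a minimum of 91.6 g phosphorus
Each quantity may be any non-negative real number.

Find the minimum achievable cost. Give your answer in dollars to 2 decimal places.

$1.13

Let x1 = kg of cottonseed meal, x2 = kg of canola meal, x3 = kg of meat-and-bone meal, x4 = kg of molasses.
Minimize 0.41x1 + 0.28x2 + 0.51x3 + 0.19x4 s.t.:
  15.8x1 + 21.2x2 + 25.6x3 + 0.2x4 ≥ 38.2   (lysine)
  440x1 + 328x2 + 460x3 + 41x4 ≥ 1103   (crude protein)
  11.1x1 + 11.2x2 + 50.1x3 + 0.7x4 ≥ 91.6   (phosphorus)
  x1, x2, x3, x4 ≥ 0.
The minimum-cost mix takes nothing from cottonseed meal, molasses — only canola meal, meat-and-bone meal. There the crude protein and phosphorus constraints are tight.
Optimal quantities: canola meal = 1.163 kg, meat-and-bone meal = 1.568 kg.
Objective = 0.28·1.163 + 0.51·1.568 = 1.1253.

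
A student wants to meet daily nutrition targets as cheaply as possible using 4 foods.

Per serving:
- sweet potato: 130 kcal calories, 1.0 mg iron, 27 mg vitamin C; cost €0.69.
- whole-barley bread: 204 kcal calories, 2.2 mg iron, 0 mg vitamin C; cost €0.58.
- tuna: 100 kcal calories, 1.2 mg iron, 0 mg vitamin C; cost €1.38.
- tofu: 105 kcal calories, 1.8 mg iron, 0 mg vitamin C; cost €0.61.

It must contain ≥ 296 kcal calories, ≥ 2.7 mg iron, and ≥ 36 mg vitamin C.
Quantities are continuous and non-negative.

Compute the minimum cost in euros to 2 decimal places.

€1.28

Treat it as an LP. Let x1 = servings of sweet potato, x2 = servings of whole-barley bread, x3 = servings of tuna, x4 = servings of tofu.
Minimize 0.69x1 + 0.58x2 + 1.38x3 + 0.61x4 subject to:
  130x1 + 204x2 + 100x3 + 105x4 ≥ 296   (calories)
  1x1 + 2.2x2 + 1.2x3 + 1.8x4 ≥ 2.7   (iron)
  27x1 ≥ 36   (vitamin C)
  x1, x2, x3, x4 ≥ 0.
The minimum-cost mix takes nothing from tuna, tofu — only sweet potato, whole-barley bread. The iron and vitamin C requirements are met with equality.
Solving gives x1 = 1.333, x2 = 0.6212.
Total cost: 0.69·1.333 + 0.58·0.6212 = 1.2801.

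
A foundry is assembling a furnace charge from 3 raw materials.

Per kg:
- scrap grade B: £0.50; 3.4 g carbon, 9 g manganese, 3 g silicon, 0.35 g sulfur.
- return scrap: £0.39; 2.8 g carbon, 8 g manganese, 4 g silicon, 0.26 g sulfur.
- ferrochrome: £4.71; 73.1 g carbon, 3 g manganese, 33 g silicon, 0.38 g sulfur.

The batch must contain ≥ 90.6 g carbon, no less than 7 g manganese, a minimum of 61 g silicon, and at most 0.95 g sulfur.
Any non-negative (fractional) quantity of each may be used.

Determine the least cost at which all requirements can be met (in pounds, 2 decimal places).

£8.50

Let x1 = kg of scrap grade B, x2 = kg of return scrap, x3 = kg of ferrochrome.
Minimize 0.5x1 + 0.39x2 + 4.71x3 with:
  3.4x1 + 2.8x2 + 73.1x3 ≥ 90.6   (carbon)
  9x1 + 8x2 + 3x3 ≥ 7   (manganese)
  3x1 + 4x2 + 33x3 ≥ 61   (silicon)
  0.35x1 + 0.26x2 + 0.38x3 ≤ 0.95   (sulfur)
  x1, x2, x3 ≥ 0.
The optimal basis is {return scrap, ferrochrome}; scrap grade B drops out. There the silicon and sulfur constraints are tight.
Optimal quantities: return scrap = 1.157 kg, ferrochrome = 1.708 kg.
Objective = 0.39·1.157 + 4.71·1.708 = 8.4959.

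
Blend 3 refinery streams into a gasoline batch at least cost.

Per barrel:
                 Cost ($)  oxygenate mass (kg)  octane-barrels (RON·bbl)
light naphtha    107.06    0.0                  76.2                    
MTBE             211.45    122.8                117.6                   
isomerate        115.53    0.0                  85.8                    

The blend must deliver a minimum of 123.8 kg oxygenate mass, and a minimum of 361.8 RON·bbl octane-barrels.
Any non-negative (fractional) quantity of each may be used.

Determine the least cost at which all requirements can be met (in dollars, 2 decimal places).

Let x1 = barrels of light naphtha, x2 = barrels of MTBE, x3 = barrels of isomerate.
Minimize 107.06x1 + 211.45x2 + 115.53x3 subject to:
  122.8x2 ≥ 123.8   (oxygenate mass)
  76.2x1 + 117.6x2 + 85.8x3 ≥ 361.8   (octane-barrels)
  x1, x2, x3 ≥ 0.
The minimum-cost mix takes nothing from light naphtha — only MTBE, isomerate. There the oxygenate mass and octane-barrels constraints are tight.
Optimal quantities: MTBE = 1.00814 barrels, isomerate = 2.83499 barrels.
Hence cost = 211.45·1.00814 + 115.53·2.83499 = $540.6976.

$540.70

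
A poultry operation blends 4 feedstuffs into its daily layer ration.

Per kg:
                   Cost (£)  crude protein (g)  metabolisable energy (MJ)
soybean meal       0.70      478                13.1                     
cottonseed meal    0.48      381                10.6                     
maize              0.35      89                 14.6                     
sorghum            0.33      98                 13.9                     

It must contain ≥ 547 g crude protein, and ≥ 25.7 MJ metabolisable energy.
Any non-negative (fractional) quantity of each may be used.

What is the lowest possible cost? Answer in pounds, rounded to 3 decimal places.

Set it up as a linear program. Let x1 = kg of soybean meal, x2 = kg of cottonseed meal, x3 = kg of maize, x4 = kg of sorghum.
min 0.7x1 + 0.48x2 + 0.35x3 + 0.33x4 s.t.:
  478x1 + 381x2 + 89x3 + 98x4 ≥ 547   (crude protein)
  13.1x1 + 10.6x2 + 14.6x3 + 13.9x4 ≥ 25.7   (metabolisable energy)
  x1, x2, x3, x4 ≥ 0.
The cheapest feasible vertex uses only cottonseed meal, sorghum; soybean meal, maize are not used. Binding constraints: crude protein and metabolisable energy.
So cottonseed meal = 1.194 kg, sorghum = 0.9381 kg.
Total cost: 0.48·1.194 + 0.33·0.9381 = 0.88269.

£0.883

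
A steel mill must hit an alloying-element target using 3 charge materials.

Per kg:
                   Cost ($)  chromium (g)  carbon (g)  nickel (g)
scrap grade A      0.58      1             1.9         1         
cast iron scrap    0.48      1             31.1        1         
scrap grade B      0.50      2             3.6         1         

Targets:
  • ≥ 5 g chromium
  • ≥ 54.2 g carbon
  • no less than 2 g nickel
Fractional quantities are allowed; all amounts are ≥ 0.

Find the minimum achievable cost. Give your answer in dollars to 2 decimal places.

$1.60

Let x1 = kg of scrap grade A, x2 = kg of cast iron scrap, x3 = kg of scrap grade B.
min 0.58x1 + 0.48x2 + 0.5x3 s.t.:
  1x1 + 1x2 + 2x3 ≥ 5   (chromium)
  1.9x1 + 31.1x2 + 3.6x3 ≥ 54.2   (carbon)
  1x1 + 1x2 + 1x3 ≥ 2   (nickel)
  x1, x2, x3 ≥ 0.
The cheapest feasible vertex uses only cast iron scrap, scrap grade B; scrap grade A is not used. Binding constraints: chromium and carbon.
Solving gives x2 = 1.5427, x3 = 1.7287.
Cost = 0.48·1.5427 + 0.5·1.7287 = 1.6048.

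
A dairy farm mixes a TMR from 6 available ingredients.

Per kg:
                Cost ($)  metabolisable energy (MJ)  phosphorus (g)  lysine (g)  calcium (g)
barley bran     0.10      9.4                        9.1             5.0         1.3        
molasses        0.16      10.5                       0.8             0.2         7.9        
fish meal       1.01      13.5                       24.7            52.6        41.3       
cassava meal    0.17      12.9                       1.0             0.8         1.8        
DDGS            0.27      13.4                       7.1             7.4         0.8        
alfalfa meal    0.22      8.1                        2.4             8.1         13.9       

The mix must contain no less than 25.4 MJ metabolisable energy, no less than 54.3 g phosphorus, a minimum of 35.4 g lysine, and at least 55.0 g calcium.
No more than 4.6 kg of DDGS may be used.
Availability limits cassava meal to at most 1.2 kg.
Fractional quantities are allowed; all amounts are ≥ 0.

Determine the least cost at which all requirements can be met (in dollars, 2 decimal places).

$1.27

Let x1 = kg of barley bran, x2 = kg of molasses, x3 = kg of fish meal, x4 = kg of cassava meal, x5 = kg of DDGS, x6 = kg of alfalfa meal.
min 0.1x1 + 0.16x2 + 1.01x3 + 0.17x4 + 0.27x5 + 0.22x6 with:
  9.4x1 + 10.5x2 + 13.5x3 + 12.9x4 + 13.4x5 + 8.1x6 ≥ 25.4   (metabolisable energy)
  9.1x1 + 0.8x2 + 24.7x3 + 1x4 + 7.1x5 + 2.4x6 ≥ 54.3   (phosphorus)
  5x1 + 0.2x2 + 52.6x3 + 0.8x4 + 7.4x5 + 8.1x6 ≥ 35.4   (lysine)
  1.3x1 + 7.9x2 + 41.3x3 + 1.8x4 + 0.8x5 + 13.9x6 ≥ 55   (calcium)
  x5 ≤ 4.6
  x4 ≤ 1.2
  x1, x2, x3, x4, x5, x6 ≥ 0.
At the optimum only barley bran, alfalfa meal are positive (molasses, fish meal, cassava meal, DDGS = 0). Binding constraints: phosphorus and calcium.
Solving gives x1 = 5.048, x6 = 3.485.
Total cost: 0.1·5.048 + 0.22·3.485 = 1.2715.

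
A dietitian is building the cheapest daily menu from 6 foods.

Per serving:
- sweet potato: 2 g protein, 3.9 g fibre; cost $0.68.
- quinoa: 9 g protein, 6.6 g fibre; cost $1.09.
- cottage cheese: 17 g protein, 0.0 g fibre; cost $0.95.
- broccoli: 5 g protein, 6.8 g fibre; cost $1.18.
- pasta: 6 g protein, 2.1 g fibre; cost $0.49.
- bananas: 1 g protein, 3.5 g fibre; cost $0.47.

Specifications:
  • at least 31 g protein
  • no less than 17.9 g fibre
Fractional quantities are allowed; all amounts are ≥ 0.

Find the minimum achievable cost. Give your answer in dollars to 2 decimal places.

Let x1 = servings of sweet potato, x2 = servings of quinoa, x3 = servings of cottage cheese, x4 = servings of broccoli, x5 = servings of pasta, x6 = servings of bananas.
Minimise 0.68x1 + 1.09x2 + 0.95x3 + 1.18x4 + 0.49x5 + 0.47x6 with:
  2x1 + 9x2 + 17x3 + 5x4 + 6x5 + 1x6 ≥ 31   (protein)
  3.9x1 + 6.6x2 + 6.8x4 + 2.1x5 + 3.5x6 ≥ 17.9   (fibre)
  x1, x2, x3, x4, x5, x6 ≥ 0.
The cheapest feasible vertex uses only quinoa, pasta; sweet potato, cottage cheese, broccoli, bananas are not used. There the protein and fibre constraints are tight.
That vertex is x2 = 2.043, x5 = 2.101.
Total cost: 1.09·2.043 + 0.49·2.101 = 3.2564.

$3.26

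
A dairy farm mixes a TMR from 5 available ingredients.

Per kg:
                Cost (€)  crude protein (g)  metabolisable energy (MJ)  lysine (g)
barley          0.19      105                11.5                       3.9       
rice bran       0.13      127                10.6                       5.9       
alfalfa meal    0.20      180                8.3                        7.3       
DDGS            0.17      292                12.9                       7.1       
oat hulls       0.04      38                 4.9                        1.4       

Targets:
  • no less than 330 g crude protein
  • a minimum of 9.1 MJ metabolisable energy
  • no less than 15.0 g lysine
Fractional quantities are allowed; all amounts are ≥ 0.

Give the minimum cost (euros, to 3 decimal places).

€0.331

Let x1 = kg of barley, x2 = kg of rice bran, x3 = kg of alfalfa meal, x4 = kg of DDGS, x5 = kg of oat hulls.
min 0.19x1 + 0.13x2 + 0.2x3 + 0.17x4 + 0.04x5 s.t.:
  105x1 + 127x2 + 180x3 + 292x4 + 38x5 ≥ 330   (crude protein)
  11.5x1 + 10.6x2 + 8.3x3 + 12.9x4 + 4.9x5 ≥ 9.1   (metabolisable energy)
  3.9x1 + 5.9x2 + 7.3x3 + 7.1x4 + 1.4x5 ≥ 15   (lysine)
  x1, x2, x3, x4, x5 ≥ 0.
At the optimum only rice bran, DDGS are positive (barley, alfalfa meal, oat hulls = 0). Binding constraints: crude protein and lysine.
So rice bran = 2.481 kg, DDGS = 0.05115 kg.
Cost = 0.13·2.481 + 0.17·0.05115 = 0.33123.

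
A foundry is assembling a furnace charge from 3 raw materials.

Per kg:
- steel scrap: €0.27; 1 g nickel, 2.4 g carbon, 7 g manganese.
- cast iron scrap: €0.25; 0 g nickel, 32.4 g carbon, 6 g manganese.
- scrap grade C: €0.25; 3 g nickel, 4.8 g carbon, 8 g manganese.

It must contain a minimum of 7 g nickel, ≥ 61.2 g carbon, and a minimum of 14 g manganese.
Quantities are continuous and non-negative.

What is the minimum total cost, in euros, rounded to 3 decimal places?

€0.969

Set it up as a linear program. Let x1 = kg of steel scrap, x2 = kg of cast iron scrap, x3 = kg of scrap grade C.
min 0.27x1 + 0.25x2 + 0.25x3 subject to:
  1x1 + 3x3 ≥ 7   (nickel)
  2.4x1 + 32.4x2 + 4.8x3 ≥ 61.2   (carbon)
  7x1 + 6x2 + 8x3 ≥ 14   (manganese)
  x1, x2, x3 ≥ 0.
The minimum-cost mix takes nothing from steel scrap — only cast iron scrap, scrap grade C. The nickel and carbon requirements are met with equality.
That vertex is x2 = 1.543, x3 = 2.333.
Hence cost = 0.25·1.543 + 0.25·2.333 = €0.96900.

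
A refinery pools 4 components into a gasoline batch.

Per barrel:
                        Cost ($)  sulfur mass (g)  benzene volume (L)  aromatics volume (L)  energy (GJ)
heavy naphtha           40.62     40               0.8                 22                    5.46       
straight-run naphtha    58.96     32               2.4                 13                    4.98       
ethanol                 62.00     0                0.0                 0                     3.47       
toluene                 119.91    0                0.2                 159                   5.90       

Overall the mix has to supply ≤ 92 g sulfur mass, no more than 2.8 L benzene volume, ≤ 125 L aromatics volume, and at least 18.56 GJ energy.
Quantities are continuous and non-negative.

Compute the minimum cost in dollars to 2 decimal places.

Treat it as an LP. Let x1 = barrels of heavy naphtha, x2 = barrels of straight-run naphtha, x3 = barrels of ethanol, x4 = barrels of toluene.
Minimise 40.62x1 + 58.96x2 + 62x3 + 119.91x4 subject to:
  40x1 + 32x2 ≤ 92   (sulfur mass)
  0.8x1 + 2.4x2 + 0.2x4 ≤ 2.8   (benzene volume)
  22x1 + 13x2 + 159x4 ≤ 125   (aromatics volume)
  5.46x1 + 4.98x2 + 3.47x3 + 5.9x4 ≥ 18.56   (energy)
  x1, x2, x3, x4 ≥ 0.
The minimum-cost mix takes nothing from straight-run naphtha, toluene — only heavy naphtha, ethanol. There the sulfur mass and energy constraints are tight.
So heavy naphtha = 2.3 barrels, ethanol = 1.7297 barrels.
Cost = 40.62·2.3 + 62·1.7297 = 200.6674.

$200.67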